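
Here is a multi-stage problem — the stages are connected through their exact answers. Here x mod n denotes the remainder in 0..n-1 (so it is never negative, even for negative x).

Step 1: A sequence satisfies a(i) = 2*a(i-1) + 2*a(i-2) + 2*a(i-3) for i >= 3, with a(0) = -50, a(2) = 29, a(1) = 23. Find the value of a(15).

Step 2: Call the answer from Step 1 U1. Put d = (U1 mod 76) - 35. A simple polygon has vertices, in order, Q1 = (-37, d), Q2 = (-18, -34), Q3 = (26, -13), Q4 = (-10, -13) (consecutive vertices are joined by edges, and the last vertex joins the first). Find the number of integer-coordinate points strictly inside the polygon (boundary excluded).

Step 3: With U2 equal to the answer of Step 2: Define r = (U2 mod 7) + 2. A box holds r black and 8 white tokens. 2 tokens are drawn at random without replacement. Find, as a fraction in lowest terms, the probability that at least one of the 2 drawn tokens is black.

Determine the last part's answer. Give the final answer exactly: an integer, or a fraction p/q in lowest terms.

9/13

Step 1: a(3) = 2*(29) + 2*(23) + 2*(-50) = 4; iterating: a(3)=4, a(4)=112, a(5)=290, a(6)=812, a(7)=2428, a(8)=7060, a(9)=20600, a(10)=60176, a(11)=175672, a(12)=512896, a(13)=1497488, a(14)=4372112, a(15)=12764992; answer 12764992
Step 2: U1 = 12764992; d = -3; cross terms: (-37*-34 - -18*-3)=1204, (-18*-13 - 26*-34)=1118, (26*-13 - -10*-13)=-468, (-10*-3 - -37*-13)=-451; twice the area = |1403| = 1403; area = 1403/2; boundary points = 1 + 1 + 36 + 1 = 39; strictly interior points = area - boundary/2 + 1 = 683; answer 683
Step 3: U2 = 683; r = 6; total draws C(14,2) = 91; complement C(8,2) = 28; favorable 91 - 28 = 63; P = 9/13; answer 9/13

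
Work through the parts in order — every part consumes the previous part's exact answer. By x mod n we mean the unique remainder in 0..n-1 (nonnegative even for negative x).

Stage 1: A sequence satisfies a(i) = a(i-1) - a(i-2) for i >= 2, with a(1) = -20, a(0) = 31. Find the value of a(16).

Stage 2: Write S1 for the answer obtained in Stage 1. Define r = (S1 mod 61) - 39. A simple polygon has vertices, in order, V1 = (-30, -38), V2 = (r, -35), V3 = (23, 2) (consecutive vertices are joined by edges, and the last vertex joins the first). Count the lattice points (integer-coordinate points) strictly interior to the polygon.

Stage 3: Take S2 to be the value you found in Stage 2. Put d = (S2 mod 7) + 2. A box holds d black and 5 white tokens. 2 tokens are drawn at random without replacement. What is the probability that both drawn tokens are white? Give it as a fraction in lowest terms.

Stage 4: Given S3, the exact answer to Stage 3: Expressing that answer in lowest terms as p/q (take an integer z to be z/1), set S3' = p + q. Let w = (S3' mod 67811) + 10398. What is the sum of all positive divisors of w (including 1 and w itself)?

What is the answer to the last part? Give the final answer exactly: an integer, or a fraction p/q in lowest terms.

10430

Stage 1: a(2) = 1*(-20) - 1*(31) = -51; iterating: a(2)=-51, a(3)=-31, a(4)=20, a(5)=51, a(6)=31, a(7)=-20, a(8)=-51, a(9)=-31, a(10)=20, a(11)=51, a(12)=31, a(13)=-20, a(14)=-51, a(15)=-31, a(16)=20; answer 20
Stage 2: S1 = 20; r = -19; cross terms: (-30*-35 - -19*-38)=328, (-19*2 - 23*-35)=767, (23*-38 - -30*2)=-814; twice the area = |281| = 281; area = 281/2; boundary points = 1 + 1 + 1 = 3; strictly interior points = area - boundary/2 + 1 = 140; answer 140
Stage 3: S2 = 140; d = 2; total draws C(7,2) = 21; favorable C(5,2) = 10; P = 10/21; answer 10/21
Stage 4: S3 = 10/21; threaded value p + q = 31; w = 10429; 10429 is prime, so its only divisors are 1 and 10429; sigma = 1 + 10429 = 10430; answer 10430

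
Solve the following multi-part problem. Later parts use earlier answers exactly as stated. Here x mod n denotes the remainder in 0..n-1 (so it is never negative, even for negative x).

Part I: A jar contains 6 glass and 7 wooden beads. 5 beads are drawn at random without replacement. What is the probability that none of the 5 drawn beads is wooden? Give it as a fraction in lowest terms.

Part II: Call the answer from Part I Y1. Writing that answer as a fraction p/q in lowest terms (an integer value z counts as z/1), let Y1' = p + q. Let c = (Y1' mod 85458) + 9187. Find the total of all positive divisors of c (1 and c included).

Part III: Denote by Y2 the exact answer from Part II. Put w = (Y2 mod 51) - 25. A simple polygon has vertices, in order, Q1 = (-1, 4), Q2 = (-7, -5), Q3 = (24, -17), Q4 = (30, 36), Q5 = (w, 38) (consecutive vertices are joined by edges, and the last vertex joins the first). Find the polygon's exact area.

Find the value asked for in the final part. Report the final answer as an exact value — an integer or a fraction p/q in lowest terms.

Part I: total draws C(13,5) = 1287; favorable C(6,5) = 6; P = 2/429; answer 2/429
Part II: Y1 = 2/429; threaded value p + q = 431; c = 9618; 9618 = 2 * 3 * 7 * 229; sigma = (1 + 2) * (1 + 3) * (1 + 7) * (1 + 229) = 3 * 4 * 8 * 230 = 22080; answer 22080
Part III: Y2 = 22080; w = 23; cross terms: (-1*-5 - -7*4)=33, (-7*-17 - 24*-5)=239, (24*36 - 30*-17)=1374, (30*38 - 23*36)=312, (23*4 - -1*38)=130; twice the area = |2088| = 2088; area = 1044; answer 1044

1044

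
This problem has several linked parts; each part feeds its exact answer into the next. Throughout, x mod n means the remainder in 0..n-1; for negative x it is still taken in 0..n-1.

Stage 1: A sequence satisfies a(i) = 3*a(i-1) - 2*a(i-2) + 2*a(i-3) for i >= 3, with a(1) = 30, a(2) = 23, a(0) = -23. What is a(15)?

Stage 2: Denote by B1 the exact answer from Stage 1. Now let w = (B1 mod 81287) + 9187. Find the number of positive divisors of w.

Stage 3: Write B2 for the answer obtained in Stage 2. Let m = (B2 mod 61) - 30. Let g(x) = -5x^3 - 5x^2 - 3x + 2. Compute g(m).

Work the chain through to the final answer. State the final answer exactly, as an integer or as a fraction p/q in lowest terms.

Stage 1: a(3) = 3*(23) - 2*(30) + 2*(-23) = -37; iterating: a(3)=-37, a(4)=-97, a(5)=-171, a(6)=-393, a(7)=-1031, a(8)=-2649, a(9)=-6671, a(10)=-16777, a(11)=-42287, a(12)=-106649, a(13)=-268927, a(14)=-678057, a(15)=-1709615; answer -1709615
Stage 2: B1 = -1709615; w = 87886; 87886 = 2 * 43943; number of divisors = (1+1) * (1+1) = 4; answer 4
Stage 3: B2 = 4; m = -26; -5*(-26)^3 - 5*(-26)^2 - 3*(-26)^1 + 2 = (87880) + (-3380) + (78) + (2) = 84580; answer 84580

84580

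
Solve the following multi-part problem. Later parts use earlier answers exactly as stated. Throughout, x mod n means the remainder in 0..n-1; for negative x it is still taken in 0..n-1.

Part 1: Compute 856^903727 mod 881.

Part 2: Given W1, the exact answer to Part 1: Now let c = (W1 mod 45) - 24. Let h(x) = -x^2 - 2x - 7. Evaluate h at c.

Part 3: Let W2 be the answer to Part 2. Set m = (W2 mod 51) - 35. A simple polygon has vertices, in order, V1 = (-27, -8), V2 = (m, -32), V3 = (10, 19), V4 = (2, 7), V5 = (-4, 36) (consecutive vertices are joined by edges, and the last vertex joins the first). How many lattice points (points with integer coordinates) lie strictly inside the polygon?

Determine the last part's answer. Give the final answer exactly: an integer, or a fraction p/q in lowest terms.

Part 1: squarings mod 881: 856^1=856, 856^2=625, 856^4=342, 856^8=672, 856^16=512, 856^32=487, 856^64=180, 856^128=684, 856^256=45, 856^512=263, 856^1024=451, 856^2048=771, 856^4096=647, 856^8192=134, 856^16384=336, 856^32768=128, 856^65536=526, 856^131072=42, 856^262144=2, 856^524288=4; 856^903727 = 856^1 * 856^2 * 856^4 * 856^8 * 856^32 * 856^512 * 856^2048 * 856^16384 * 856^32768 * 856^65536 * 856^262144 * 856^524288 = 338 (mod 881); answer 338
Part 2: W1 = 338; c = -1; -1*(-1)^2 - 2*(-1)^1 - 7 = (-1) + (2) + (-7) = -6; answer -6
Part 3: W2 = -6; m = 10; cross terms: (-27*-32 - 10*-8)=944, (10*19 - 10*-32)=510, (10*7 - 2*19)=32, (2*36 - -4*7)=100, (-4*-8 - -27*36)=1004; twice the area = |2590| = 2590; area = 1295; boundary points = 1 + 51 + 4 + 1 + 1 = 58; strictly interior points = area - boundary/2 + 1 = 1267; answer 1267

1267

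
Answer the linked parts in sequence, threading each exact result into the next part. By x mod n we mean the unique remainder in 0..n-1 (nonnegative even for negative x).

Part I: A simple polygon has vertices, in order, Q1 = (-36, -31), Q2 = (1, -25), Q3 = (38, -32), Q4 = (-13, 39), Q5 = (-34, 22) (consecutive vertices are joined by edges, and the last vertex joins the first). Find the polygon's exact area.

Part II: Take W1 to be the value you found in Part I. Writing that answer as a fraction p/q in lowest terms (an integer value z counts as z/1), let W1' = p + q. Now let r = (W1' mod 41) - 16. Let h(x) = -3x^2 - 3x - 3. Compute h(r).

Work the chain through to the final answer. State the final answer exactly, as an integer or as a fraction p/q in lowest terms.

Part I: cross terms: (-36*-25 - 1*-31)=931, (1*-32 - 38*-25)=918, (38*39 - -13*-32)=1066, (-13*22 - -34*39)=1040, (-34*-31 - -36*22)=1846; twice the area = |5801| = 5801; area = 5801/2; answer 5801/2
Part II: W1 = 5801/2; threaded value p + q = 5803; r = 6; -3*(6)^2 - 3*(6)^1 - 3 = (-108) + (-18) + (-3) = -129; answer -129

-129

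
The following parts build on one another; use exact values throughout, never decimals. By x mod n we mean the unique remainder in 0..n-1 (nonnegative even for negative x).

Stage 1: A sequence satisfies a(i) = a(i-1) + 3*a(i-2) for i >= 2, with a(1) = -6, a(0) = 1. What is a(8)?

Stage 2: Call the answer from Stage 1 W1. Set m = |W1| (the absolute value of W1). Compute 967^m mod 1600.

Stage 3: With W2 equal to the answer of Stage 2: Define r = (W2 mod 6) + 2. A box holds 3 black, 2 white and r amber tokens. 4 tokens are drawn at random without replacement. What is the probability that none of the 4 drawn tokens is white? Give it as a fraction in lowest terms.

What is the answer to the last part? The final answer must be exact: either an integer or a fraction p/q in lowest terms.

14/33

Stage 1: a(2) = 1*(-6) + 3*(1) = -3; iterating: a(2)=-3, a(3)=-21, a(4)=-30, a(5)=-93, a(6)=-183, a(7)=-462, a(8)=-1011; answer -1011
Stage 2: W1 = -1011; m = 1011; squarings mod 1600: 967^1=967, 967^2=689, 967^4=1121, 967^8=641, 967^16=1281, 967^32=961, 967^64=321, 967^128=641, 967^256=1281, 967^512=961; 967^1011 = 967^1 * 967^2 * 967^16 * 967^32 * 967^64 * 967^128 * 967^256 * 967^512 = 983 (mod 1600); answer 983
Stage 3: W2 = 983; r = 7; total draws C(12,4) = 495; favorable C(10,4) = 210; P = 14/33; answer 14/33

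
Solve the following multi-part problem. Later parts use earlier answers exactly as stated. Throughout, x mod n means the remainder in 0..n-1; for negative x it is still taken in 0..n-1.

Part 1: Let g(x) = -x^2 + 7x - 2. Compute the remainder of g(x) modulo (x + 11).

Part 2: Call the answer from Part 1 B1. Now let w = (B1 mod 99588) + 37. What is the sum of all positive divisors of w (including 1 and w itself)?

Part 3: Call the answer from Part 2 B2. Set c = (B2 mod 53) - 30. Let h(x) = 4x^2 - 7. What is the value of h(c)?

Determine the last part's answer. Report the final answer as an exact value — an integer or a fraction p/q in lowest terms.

Part 1: remainder = value at the root: -1*(-11)^2 + 7*(-11)^1 - 2 = (-121) + (-77) + (-2) = -200; answer -200
Part 2: B1 = -200; w = 99425; 99425 = 5^2 * 41 * 97; sigma = (1 + 5 + 25) * (1 + 41) * (1 + 97) = 31 * 42 * 98 = 127596; answer 127596
Part 3: B2 = 127596; c = -5; 4*(-5)^2 - 7 = (100) + (-7) = 93; answer 93

93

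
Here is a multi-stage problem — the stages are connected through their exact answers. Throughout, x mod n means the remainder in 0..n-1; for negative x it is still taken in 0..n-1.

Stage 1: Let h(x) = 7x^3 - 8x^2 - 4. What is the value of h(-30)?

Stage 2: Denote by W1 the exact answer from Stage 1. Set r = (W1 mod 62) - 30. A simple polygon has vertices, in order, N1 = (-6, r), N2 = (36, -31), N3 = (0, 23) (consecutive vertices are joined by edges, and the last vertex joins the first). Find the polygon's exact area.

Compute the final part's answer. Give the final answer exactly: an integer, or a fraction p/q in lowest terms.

648

Stage 1: 7*(-30)^3 - 8*(-30)^2 - 4 = (-189000) + (-7200) + (-4) = -196204; answer -196204
Stage 2: W1 = -196204; r = -4; cross terms: (-6*-31 - 36*-4)=330, (36*23 - 0*-31)=828, (0*-4 - -6*23)=138; twice the area = |1296| = 1296; area = 648; answer 648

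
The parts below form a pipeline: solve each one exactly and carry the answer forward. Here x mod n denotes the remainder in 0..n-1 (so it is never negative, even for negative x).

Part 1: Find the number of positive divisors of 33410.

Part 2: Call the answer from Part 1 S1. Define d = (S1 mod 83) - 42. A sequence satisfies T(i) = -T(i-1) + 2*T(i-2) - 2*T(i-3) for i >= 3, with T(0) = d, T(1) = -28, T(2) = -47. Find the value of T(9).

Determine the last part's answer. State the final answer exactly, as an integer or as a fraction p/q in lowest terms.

Part 1: 33410 = 2 * 5 * 13 * 257; number of divisors = (1+1) * (1+1) * (1+1) * (1+1) = 16; answer 16
Part 2: S1 = 16; d = -26; T(3) = -1*(-47) + 2*(-28) - 2*(-26) = 43; iterating: T(3)=43, T(4)=-81, T(5)=261, T(6)=-509, T(7)=1193, T(8)=-2733, T(9)=6137; answer 6137

6137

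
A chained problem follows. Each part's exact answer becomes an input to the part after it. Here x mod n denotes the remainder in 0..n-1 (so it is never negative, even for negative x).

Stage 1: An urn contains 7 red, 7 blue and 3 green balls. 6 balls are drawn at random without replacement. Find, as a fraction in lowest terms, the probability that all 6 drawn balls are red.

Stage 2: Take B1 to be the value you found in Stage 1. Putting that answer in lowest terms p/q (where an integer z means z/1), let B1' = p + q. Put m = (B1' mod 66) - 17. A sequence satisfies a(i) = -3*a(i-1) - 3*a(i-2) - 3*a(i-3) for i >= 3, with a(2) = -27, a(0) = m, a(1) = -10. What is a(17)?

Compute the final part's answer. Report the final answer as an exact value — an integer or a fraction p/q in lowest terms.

-2940786

Stage 1: total draws C(17,6) = 12376; favorable C(7,6) = 7; P = 1/1768; answer 1/1768
Stage 2: B1 = 1/1768; threaded value p + q = 1769; m = 36; a(3) = -3*(-27) - 3*(-10) - 3*(36) = 3; iterating: a(3)=3, a(4)=102, a(5)=-234, a(6)=387, a(7)=-765, a(8)=1836, a(9)=-4374, a(10)=9909, a(11)=-22113, a(12)=49734, a(13)=-112590, a(14)=254907, a(15)=-576153, a(16)=1301508, a(17)=-2940786; answer -2940786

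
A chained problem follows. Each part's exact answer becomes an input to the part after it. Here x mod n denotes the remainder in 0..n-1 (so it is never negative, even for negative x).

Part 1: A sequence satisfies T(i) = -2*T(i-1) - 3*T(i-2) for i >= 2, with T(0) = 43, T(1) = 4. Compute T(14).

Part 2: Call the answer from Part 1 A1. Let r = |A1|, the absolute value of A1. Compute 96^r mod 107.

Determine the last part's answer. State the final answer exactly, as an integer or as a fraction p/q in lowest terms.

Part 1: T(2) = -2*(4) - 3*(43) = -137; iterating: T(2)=-137, T(3)=262, T(4)=-113, T(5)=-560, T(6)=1459, T(7)=-1238, T(8)=-1901, T(9)=7516, T(10)=-9329, T(11)=-3890, T(12)=35767, T(13)=-59864, T(14)=12427; answer 12427
Part 2: A1 = 12427; r = 12427; squarings mod 107: 96^1=96, 96^2=14, 96^4=89, 96^8=3, 96^16=9, 96^32=81, 96^64=34, 96^128=86, 96^256=13, 96^512=62, 96^1024=99, 96^2048=64, 96^4096=30, 96^8192=44; 96^12427 = 96^1 * 96^2 * 96^8 * 96^128 * 96^4096 * 96^8192 = 24 (mod 107); answer 24

24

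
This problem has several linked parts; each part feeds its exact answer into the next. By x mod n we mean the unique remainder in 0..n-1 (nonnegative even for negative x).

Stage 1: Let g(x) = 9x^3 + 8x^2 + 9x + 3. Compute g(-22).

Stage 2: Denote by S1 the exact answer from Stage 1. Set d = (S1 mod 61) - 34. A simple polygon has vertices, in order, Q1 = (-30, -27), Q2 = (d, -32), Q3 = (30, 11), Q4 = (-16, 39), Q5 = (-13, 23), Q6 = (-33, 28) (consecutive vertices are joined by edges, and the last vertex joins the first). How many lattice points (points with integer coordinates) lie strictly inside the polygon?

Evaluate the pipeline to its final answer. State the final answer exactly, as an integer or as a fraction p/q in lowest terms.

2419

Stage 1: 9*(-22)^3 + 8*(-22)^2 + 9*(-22)^1 + 3 = (-95832) + (3872) + (-198) + (3) = -92155; answer -92155
Stage 2: S1 = -92155; d = -18; cross terms: (-30*-32 - -18*-27)=474, (-18*11 - 30*-32)=762, (30*39 - -16*11)=1346, (-16*23 - -13*39)=139, (-13*28 - -33*23)=395, (-33*-27 - -30*28)=1731; twice the area = |4847| = 4847; area = 4847/2; boundary points = 1 + 1 + 2 + 1 + 5 + 1 = 11; strictly interior points = area - boundary/2 + 1 = 2419; answer 2419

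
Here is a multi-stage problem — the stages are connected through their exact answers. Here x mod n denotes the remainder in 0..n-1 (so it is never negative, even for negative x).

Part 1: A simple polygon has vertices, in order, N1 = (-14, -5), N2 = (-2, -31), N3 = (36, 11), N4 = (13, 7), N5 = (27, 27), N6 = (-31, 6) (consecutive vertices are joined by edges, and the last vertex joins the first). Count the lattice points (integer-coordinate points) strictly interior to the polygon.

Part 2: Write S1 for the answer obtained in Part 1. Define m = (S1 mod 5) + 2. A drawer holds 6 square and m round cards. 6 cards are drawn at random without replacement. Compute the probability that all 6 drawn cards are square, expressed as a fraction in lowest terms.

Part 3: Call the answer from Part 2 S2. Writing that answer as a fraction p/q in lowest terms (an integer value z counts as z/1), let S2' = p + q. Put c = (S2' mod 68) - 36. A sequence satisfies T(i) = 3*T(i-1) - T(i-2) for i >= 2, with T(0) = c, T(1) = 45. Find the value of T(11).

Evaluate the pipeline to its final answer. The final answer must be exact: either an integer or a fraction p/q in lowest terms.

Part 1: cross terms: (-14*-31 - -2*-5)=424, (-2*11 - 36*-31)=1094, (36*7 - 13*11)=109, (13*27 - 27*7)=162, (27*6 - -31*27)=999, (-31*-5 - -14*6)=239; twice the area = |3027| = 3027; area = 3027/2; boundary points = 2 + 2 + 1 + 2 + 1 + 1 = 9; strictly interior points = area - boundary/2 + 1 = 1510; answer 1510
Part 2: S1 = 1510; m = 2; total draws C(8,6) = 28; favorable C(6,6) = 1; P = 1/28; answer 1/28
Part 3: S2 = 1/28; threaded value p + q = 29; c = -7; T(2) = 3*(45) - 1*(-7) = 142; iterating: T(2)=142, T(3)=381, T(4)=1001, T(5)=2622, T(6)=6865, T(7)=17973, T(8)=47054, T(9)=123189, T(10)=322513, T(11)=844350; answer 844350

844350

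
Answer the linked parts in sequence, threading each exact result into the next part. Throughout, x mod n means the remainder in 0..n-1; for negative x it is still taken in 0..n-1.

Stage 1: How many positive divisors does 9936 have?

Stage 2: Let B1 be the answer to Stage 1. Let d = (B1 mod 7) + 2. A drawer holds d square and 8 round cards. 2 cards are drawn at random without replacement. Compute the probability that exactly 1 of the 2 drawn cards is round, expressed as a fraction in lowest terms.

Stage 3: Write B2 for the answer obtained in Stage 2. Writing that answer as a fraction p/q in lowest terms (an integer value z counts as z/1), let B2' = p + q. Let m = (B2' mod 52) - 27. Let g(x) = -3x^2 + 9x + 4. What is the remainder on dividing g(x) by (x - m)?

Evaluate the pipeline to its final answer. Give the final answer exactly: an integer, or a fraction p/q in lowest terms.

-80

Stage 1: 9936 = 2^4 * 3^3 * 23; number of divisors = (4+1) * (3+1) * (1+1) = 40; answer 40
Stage 2: B1 = 40; d = 7; total draws C(15,2) = 105; favorable C(8,1)*C(7,1) = 56; P = 8/15; answer 8/15
Stage 3: B2 = 8/15; threaded value p + q = 23; m = -4; remainder = value at the root: -3*(-4)^2 + 9*(-4)^1 + 4 = (-48) + (-36) + (4) = -80; answer -80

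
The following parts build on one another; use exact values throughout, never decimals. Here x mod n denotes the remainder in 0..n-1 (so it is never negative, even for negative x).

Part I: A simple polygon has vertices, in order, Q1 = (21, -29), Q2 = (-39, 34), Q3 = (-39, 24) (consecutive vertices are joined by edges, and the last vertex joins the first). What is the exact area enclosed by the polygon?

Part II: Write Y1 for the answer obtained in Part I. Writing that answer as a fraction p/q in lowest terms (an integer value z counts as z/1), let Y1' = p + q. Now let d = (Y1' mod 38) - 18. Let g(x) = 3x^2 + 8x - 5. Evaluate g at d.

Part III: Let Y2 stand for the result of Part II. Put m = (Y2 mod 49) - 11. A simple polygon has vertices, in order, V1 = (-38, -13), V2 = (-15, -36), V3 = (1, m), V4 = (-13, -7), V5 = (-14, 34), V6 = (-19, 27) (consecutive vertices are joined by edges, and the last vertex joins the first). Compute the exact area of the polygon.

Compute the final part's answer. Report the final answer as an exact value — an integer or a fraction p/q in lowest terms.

2189/2

Part I: cross terms: (21*34 - -39*-29)=-417, (-39*24 - -39*34)=390, (-39*-29 - 21*24)=627; twice the area = |600| = 600; area = 300; answer 300
Part II: Y1 = 300; threaded value p + q = 301; d = 17; 3*(17)^2 + 8*(17)^1 - 5 = (867) + (136) + (-5) = 998; answer 998
Part III: Y2 = 998; m = 7; cross terms: (-38*-36 - -15*-13)=1173, (-15*7 - 1*-36)=-69, (1*-7 - -13*7)=84, (-13*34 - -14*-7)=-540, (-14*27 - -19*34)=268, (-19*-13 - -38*27)=1273; twice the area = |2189| = 2189; area = 2189/2; answer 2189/2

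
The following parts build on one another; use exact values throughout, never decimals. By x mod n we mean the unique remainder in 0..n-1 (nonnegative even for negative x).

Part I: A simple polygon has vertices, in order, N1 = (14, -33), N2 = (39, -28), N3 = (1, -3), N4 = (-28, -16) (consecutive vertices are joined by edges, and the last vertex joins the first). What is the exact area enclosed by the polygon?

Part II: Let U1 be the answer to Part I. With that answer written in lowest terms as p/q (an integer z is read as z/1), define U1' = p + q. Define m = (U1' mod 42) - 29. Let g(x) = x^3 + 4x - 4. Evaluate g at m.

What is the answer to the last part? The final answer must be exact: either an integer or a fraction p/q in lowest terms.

-15729

Part I: cross terms: (14*-28 - 39*-33)=895, (39*-3 - 1*-28)=-89, (1*-16 - -28*-3)=-100, (-28*-33 - 14*-16)=1148; twice the area = |1854| = 1854; area = 927; answer 927
Part II: U1 = 927; threaded value p + q = 928; m = -25; 1*(-25)^3 + 4*(-25)^1 - 4 = (-15625) + (-100) + (-4) = -15729; answer -15729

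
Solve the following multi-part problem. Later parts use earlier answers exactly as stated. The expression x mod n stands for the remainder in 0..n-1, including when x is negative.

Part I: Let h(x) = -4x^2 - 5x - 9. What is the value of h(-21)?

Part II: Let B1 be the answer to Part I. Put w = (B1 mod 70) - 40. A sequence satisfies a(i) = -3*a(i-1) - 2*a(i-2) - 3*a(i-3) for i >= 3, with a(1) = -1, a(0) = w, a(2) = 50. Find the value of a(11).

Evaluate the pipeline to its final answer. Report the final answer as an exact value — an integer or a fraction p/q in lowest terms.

-122293

Part I: -4*(-21)^2 - 5*(-21)^1 - 9 = (-1764) + (105) + (-9) = -1668; answer -1668
Part II: B1 = -1668; w = -28; a(3) = -3*(50) - 2*(-1) - 3*(-28) = -64; iterating: a(3)=-64, a(4)=95, a(5)=-307, a(6)=923, a(7)=-2440, a(8)=6395, a(9)=-17074, a(10)=45752, a(11)=-122293; answer -122293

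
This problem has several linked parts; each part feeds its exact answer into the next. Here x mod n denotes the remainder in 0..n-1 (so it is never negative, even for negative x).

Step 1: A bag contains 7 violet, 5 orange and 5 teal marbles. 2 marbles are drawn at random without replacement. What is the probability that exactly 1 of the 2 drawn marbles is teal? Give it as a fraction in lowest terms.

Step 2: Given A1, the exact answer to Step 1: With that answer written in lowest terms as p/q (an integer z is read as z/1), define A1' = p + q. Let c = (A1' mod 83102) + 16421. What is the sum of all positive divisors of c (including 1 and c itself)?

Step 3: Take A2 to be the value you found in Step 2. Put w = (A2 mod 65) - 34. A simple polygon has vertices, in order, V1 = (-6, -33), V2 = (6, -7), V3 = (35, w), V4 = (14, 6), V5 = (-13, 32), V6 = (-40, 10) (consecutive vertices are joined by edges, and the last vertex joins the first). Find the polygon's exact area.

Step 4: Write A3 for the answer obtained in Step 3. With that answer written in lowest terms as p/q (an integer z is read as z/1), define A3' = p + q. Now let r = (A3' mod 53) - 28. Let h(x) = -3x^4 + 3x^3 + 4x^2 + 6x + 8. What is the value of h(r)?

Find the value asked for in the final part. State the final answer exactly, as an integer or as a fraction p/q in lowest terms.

Step 1: total draws C(17,2) = 136; favorable C(5,1)*C(12,1) = 60; P = 15/34; answer 15/34
Step 2: A1 = 15/34; threaded value p + q = 49; c = 16470; 16470 = 2 * 3^3 * 5 * 61; sigma = (1 + 2) * (1 + 3 + 9 + 27) * (1 + 5) * (1 + 61) = 3 * 40 * 6 * 62 = 44640; answer 44640
Step 3: A2 = 44640; w = 16; cross terms: (-6*-7 - 6*-33)=240, (6*16 - 35*-7)=341, (35*6 - 14*16)=-14, (14*32 - -13*6)=526, (-13*10 - -40*32)=1150, (-40*-33 - -6*10)=1380; twice the area = |3623| = 3623; area = 3623/2; answer 3623/2
Step 4: A3 = 3623/2; threaded value p + q = 3625; r = -7; -3*(-7)^4 + 3*(-7)^3 + 4*(-7)^2 + 6*(-7)^1 + 8 = (-7203) + (-1029) + (196) + (-42) + (8) = -8070; answer -8070

-8070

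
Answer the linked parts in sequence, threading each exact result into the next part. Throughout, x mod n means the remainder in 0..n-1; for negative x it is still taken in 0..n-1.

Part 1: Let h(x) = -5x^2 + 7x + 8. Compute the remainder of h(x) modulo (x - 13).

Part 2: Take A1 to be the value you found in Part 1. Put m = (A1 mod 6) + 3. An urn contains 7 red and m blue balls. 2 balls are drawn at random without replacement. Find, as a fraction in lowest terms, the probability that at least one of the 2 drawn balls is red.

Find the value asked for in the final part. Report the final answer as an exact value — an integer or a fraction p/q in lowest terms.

Part 1: remainder = value at the root: -5*(13)^2 + 7*(13)^1 + 8 = (-845) + (91) + (8) = -746; answer -746
Part 2: A1 = -746; m = 7; total draws C(14,2) = 91; complement C(7,2) = 21; favorable 91 - 21 = 70; P = 10/13; answer 10/13

10/13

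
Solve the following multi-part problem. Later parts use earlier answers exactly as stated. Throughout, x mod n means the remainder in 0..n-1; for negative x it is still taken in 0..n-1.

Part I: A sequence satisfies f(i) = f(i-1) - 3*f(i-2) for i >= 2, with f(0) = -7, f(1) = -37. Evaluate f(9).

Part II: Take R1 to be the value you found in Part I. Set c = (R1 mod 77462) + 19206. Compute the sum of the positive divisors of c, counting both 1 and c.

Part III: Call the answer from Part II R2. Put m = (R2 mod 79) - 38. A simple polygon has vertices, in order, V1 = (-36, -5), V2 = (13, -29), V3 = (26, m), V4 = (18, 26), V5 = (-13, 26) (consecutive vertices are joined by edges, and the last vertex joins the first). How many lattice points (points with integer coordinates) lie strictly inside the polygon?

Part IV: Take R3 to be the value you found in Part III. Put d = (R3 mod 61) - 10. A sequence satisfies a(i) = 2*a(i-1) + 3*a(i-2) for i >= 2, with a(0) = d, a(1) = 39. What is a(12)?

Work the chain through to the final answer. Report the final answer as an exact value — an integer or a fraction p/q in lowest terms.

5447262

Part I: f(2) = 1*(-37) - 3*(-7) = -16; iterating: f(2)=-16, f(3)=95, f(4)=143, f(5)=-142, f(6)=-571, f(7)=-145, f(8)=1568, f(9)=2003; answer 2003
Part II: R1 = 2003; c = 21209; 21209 = 127 * 167; sigma = (1 + 127) * (1 + 167) = 128 * 168 = 21504; answer 21504
Part III: R2 = 21504; m = -22; cross terms: (-36*-29 - 13*-5)=1109, (13*-22 - 26*-29)=468, (26*26 - 18*-22)=1072, (18*26 - -13*26)=806, (-13*-5 - -36*26)=1001; twice the area = |4456| = 4456; area = 2228; boundary points = 1 + 1 + 8 + 31 + 1 = 42; strictly interior points = area - boundary/2 + 1 = 2208; answer 2208
Part IV: R3 = 2208; d = 2; a(2) = 2*(39) + 3*(2) = 84; iterating: a(2)=84, a(3)=285, a(4)=822, a(5)=2499, a(6)=7464, a(7)=22425, a(8)=67242, a(9)=201759, a(10)=605244, a(11)=1815765, a(12)=5447262; answer 5447262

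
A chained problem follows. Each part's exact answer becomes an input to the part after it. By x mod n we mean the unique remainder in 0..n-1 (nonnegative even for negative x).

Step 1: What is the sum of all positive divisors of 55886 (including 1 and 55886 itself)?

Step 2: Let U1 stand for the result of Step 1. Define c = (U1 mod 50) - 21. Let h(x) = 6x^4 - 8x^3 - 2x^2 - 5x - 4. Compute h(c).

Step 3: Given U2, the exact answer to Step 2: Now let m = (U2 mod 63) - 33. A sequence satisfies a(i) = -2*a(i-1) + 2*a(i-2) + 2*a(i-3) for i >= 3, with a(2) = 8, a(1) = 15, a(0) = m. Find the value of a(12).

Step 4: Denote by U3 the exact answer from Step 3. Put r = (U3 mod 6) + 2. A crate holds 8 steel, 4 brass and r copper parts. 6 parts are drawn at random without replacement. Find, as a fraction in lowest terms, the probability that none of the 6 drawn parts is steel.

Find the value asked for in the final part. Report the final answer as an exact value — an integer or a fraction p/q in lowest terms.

1/3003

Step 1: 55886 = 2 * 27943; sigma = (1 + 2) * (1 + 27943) = 3 * 27944 = 83832; answer 83832
Step 2: U1 = 83832; c = 11; 6*(11)^4 - 8*(11)^3 - 2*(11)^2 - 5*(11)^1 - 4 = (87846) + (-10648) + (-242) + (-55) + (-4) = 76897; answer 76897
Step 3: U2 = 76897; m = 4; a(3) = -2*(8) + 2*(15) + 2*(4) = 22; iterating: a(3)=22, a(4)=2, a(5)=56, a(6)=-64, a(7)=244, a(8)=-504, a(9)=1368, a(10)=-3256, a(11)=8240, a(12)=-20256; answer -20256
Step 4: U3 = -20256; r = 2; total draws C(14,6) = 3003; favorable C(6,6) = 1; P = 1/3003; answer 1/3003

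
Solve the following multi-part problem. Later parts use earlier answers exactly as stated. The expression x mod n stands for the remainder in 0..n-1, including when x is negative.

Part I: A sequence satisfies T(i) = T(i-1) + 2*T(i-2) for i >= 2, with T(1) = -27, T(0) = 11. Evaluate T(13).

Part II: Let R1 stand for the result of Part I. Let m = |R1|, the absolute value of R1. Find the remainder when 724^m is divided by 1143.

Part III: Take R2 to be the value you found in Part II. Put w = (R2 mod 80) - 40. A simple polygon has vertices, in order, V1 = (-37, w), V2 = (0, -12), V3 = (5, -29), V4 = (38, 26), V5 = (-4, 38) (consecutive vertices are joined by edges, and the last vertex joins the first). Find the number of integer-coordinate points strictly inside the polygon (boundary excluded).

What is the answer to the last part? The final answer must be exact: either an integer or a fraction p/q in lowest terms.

2355

Part I: T(2) = 1*(-27) + 2*(11) = -5; iterating: T(2)=-5, T(3)=-59, T(4)=-69, T(5)=-187, T(6)=-325, T(7)=-699, T(8)=-1349, T(9)=-2747, T(10)=-5445, T(11)=-10939, T(12)=-21829, T(13)=-43707; answer -43707
Part II: R1 = -43707; m = 43707; squarings mod 1143: 724^1=724, 724^2=682, 724^4=1066, 724^8=214, 724^16=76, 724^32=61, 724^64=292, 724^128=682, 724^256=1066, 724^512=214, 724^1024=76, 724^2048=61, 724^4096=292, 724^8192=682, 724^16384=1066, 724^32768=214; 724^43707 = 724^1 * 724^2 * 724^8 * 724^16 * 724^32 * 724^128 * 724^512 * 724^2048 * 724^8192 * 724^32768 = 190 (mod 1143); answer 190
Part III: R2 = 190; w = -10; cross terms: (-37*-12 - 0*-10)=444, (0*-29 - 5*-12)=60, (5*26 - 38*-29)=1232, (38*38 - -4*26)=1548, (-4*-10 - -37*38)=1446; twice the area = |4730| = 4730; area = 2365; boundary points = 1 + 1 + 11 + 6 + 3 = 22; strictly interior points = area - boundary/2 + 1 = 2355; answer 2355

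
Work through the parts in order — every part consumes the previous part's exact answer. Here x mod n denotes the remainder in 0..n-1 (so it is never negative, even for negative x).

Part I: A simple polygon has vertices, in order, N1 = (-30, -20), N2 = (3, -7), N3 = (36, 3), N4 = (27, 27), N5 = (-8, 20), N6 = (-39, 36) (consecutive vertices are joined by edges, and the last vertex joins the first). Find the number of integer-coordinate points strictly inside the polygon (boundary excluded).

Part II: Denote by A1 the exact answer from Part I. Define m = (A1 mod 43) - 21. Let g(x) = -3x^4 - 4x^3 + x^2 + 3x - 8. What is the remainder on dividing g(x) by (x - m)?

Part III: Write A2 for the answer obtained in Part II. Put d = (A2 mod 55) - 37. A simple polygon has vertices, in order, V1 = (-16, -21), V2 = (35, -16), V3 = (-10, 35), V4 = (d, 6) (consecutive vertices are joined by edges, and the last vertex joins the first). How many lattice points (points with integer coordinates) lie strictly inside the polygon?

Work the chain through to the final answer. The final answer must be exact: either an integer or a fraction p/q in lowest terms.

1184

Part I: cross terms: (-30*-7 - 3*-20)=270, (3*3 - 36*-7)=261, (36*27 - 27*3)=891, (27*20 - -8*27)=756, (-8*36 - -39*20)=492, (-39*-20 - -30*36)=1860; twice the area = |4530| = 4530; area = 2265; boundary points = 1 + 1 + 3 + 7 + 1 + 1 = 14; strictly interior points = area - boundary/2 + 1 = 2259; answer 2259
Part II: A1 = 2259; m = 2; remainder = value at the root: -3*(2)^4 - 4*(2)^3 + 1*(2)^2 + 3*(2)^1 - 8 = (-48) + (-32) + (4) + (6) + (-8) = -78; answer -78
Part III: A2 = -78; d = -5; cross terms: (-16*-16 - 35*-21)=991, (35*35 - -10*-16)=1065, (-10*6 - -5*35)=115, (-5*-21 - -16*6)=201; twice the area = |2372| = 2372; area = 1186; boundary points = 1 + 3 + 1 + 1 = 6; strictly interior points = area - boundary/2 + 1 = 1184; answer 1184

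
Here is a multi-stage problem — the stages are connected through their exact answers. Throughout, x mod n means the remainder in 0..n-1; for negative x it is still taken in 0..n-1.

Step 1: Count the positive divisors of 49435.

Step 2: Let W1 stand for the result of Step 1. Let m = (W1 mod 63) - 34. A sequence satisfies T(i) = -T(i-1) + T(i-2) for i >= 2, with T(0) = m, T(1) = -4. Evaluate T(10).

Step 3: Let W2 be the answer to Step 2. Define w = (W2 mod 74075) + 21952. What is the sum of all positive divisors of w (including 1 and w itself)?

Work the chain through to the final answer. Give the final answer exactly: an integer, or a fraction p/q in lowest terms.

104804

Step 1: 49435 = 5 * 9887; number of divisors = (1+1) * (1+1) = 4; answer 4
Step 2: W1 = 4; m = -30; T(2) = -1*(-4) + 1*(-30) = -26; iterating: T(2)=-26, T(3)=22, T(4)=-48, T(5)=70, T(6)=-118, T(7)=188, T(8)=-306, T(9)=494, T(10)=-800; answer -800
Step 3: W2 = -800; w = 95227; 95227 = 11^2 * 787; sigma = (1 + 11 + 121) * (1 + 787) = 133 * 788 = 104804; answer 104804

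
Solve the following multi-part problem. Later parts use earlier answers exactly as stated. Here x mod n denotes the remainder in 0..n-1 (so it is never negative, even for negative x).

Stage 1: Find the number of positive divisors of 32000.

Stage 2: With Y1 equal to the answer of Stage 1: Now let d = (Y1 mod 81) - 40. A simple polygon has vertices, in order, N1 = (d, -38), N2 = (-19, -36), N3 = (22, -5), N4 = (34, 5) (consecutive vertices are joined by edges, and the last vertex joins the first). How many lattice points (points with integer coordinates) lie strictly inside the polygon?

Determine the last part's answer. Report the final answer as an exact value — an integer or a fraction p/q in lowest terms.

Stage 1: 32000 = 2^8 * 5^3; number of divisors = (8+1) * (3+1) = 36; answer 36
Stage 2: Y1 = 36; d = -4; cross terms: (-4*-36 - -19*-38)=-578, (-19*-5 - 22*-36)=887, (22*5 - 34*-5)=280, (34*-38 - -4*5)=-1272; twice the area = |-683| = 683; area = 683/2; boundary points = 1 + 1 + 2 + 1 = 5; strictly interior points = area - boundary/2 + 1 = 340; answer 340

340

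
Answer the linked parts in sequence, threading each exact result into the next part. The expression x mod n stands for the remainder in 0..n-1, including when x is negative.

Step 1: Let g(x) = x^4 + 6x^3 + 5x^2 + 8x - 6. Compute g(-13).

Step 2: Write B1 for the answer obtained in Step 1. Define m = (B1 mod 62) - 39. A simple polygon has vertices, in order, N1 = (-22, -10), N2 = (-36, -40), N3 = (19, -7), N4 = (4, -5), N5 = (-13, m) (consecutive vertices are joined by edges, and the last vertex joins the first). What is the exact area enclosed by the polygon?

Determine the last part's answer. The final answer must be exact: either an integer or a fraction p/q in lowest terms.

986

Step 1: 1*(-13)^4 + 6*(-13)^3 + 5*(-13)^2 + 8*(-13)^1 - 6 = (28561) + (-13182) + (845) + (-104) + (-6) = 16114; answer 16114
Step 2: B1 = 16114; m = 17; cross terms: (-22*-40 - -36*-10)=520, (-36*-7 - 19*-40)=1012, (19*-5 - 4*-7)=-67, (4*17 - -13*-5)=3, (-13*-10 - -22*17)=504; twice the area = |1972| = 1972; area = 986; answer 986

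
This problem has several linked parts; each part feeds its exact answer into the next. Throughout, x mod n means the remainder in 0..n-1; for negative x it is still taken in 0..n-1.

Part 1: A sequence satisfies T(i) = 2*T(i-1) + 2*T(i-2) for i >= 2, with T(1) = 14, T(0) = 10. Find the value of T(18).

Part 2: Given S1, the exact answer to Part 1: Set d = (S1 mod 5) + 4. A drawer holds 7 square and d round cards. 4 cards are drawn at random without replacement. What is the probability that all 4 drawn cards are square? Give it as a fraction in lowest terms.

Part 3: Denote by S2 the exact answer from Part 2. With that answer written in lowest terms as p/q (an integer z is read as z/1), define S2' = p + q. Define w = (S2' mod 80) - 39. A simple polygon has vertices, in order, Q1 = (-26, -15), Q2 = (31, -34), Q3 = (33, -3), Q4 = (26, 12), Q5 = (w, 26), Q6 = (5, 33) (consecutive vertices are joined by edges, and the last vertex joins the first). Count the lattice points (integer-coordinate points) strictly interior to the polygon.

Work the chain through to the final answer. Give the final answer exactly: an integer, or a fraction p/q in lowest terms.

Part 1: T(2) = 2*(14) + 2*(10) = 48; iterating: T(2)=48, T(3)=124, T(4)=344, T(5)=936, T(6)=2560, T(7)=6992, T(8)=19104, T(9)=52192, T(10)=142592, T(11)=389568, T(12)=1064320, T(13)=2907776, T(14)=7944192, T(15)=21703936, T(16)=59296256, T(17)=162000384, T(18)=442593280; answer 442593280
Part 2: S1 = 442593280; d = 4; total draws C(11,4) = 330; favorable C(7,4) = 35; P = 7/66; answer 7/66
Part 3: S2 = 7/66; threaded value p + q = 73; w = 34; cross terms: (-26*-34 - 31*-15)=1349, (31*-3 - 33*-34)=1029, (33*12 - 26*-3)=474, (26*26 - 34*12)=268, (34*33 - 5*26)=992, (5*-15 - -26*33)=783; twice the area = |4895| = 4895; area = 4895/2; boundary points = 19 + 1 + 1 + 2 + 1 + 1 = 25; strictly interior points = area - boundary/2 + 1 = 2436; answer 2436

2436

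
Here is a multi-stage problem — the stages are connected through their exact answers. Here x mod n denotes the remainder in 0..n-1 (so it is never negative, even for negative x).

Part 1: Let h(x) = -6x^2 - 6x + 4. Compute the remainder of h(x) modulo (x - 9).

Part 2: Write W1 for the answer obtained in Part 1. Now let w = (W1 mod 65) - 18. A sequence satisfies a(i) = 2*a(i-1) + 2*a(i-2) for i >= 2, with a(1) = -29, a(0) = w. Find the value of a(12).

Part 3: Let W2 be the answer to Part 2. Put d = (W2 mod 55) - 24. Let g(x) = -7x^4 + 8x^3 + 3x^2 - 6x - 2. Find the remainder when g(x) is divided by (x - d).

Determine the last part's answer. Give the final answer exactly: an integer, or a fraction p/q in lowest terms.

-1182682

Part 1: remainder = value at the root: -6*(9)^2 - 6*(9)^1 + 4 = (-486) + (-54) + (4) = -536; answer -536
Part 2: W1 = -536; w = 31; a(2) = 2*(-29) + 2*(31) = 4; iterating: a(2)=4, a(3)=-50, a(4)=-92, a(5)=-284, a(6)=-752, a(7)=-2072, a(8)=-5648, a(9)=-15440, a(10)=-42176, a(11)=-115232, a(12)=-314816; answer -314816
Part 3: W2 = -314816; d = -20; remainder = value at the root: -7*(-20)^4 + 8*(-20)^3 + 3*(-20)^2 - 6*(-20)^1 - 2 = (-1120000) + (-64000) + (1200) + (120) + (-2) = -1182682; answer -1182682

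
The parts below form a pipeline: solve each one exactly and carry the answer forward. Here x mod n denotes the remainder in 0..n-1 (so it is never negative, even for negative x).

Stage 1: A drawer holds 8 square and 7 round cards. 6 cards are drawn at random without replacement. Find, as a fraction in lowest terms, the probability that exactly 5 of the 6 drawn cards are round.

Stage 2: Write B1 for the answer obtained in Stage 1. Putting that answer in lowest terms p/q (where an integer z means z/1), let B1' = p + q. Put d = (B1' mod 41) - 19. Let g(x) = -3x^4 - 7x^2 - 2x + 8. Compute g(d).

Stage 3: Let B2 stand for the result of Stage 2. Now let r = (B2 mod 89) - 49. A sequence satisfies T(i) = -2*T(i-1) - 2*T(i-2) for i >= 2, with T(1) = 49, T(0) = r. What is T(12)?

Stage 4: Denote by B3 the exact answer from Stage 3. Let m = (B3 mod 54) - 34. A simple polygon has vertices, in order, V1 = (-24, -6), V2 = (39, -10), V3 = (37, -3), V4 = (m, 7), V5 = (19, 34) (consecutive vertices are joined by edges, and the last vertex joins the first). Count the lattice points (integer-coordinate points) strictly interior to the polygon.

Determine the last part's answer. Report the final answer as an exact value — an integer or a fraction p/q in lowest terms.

Stage 1: total draws C(15,6) = 5005; favorable C(7,5)*C(8,1) = 168; P = 24/715; answer 24/715
Stage 2: B1 = 24/715; threaded value p + q = 739; d = -18; -3*(-18)^4 - 7*(-18)^2 - 2*(-18)^1 + 8 = (-314928) + (-2268) + (36) + (8) = -317152; answer -317152
Stage 3: B2 = -317152; r = -5; T(2) = -2*(49) - 2*(-5) = -88; iterating: T(2)=-88, T(3)=78, T(4)=20, T(5)=-196, T(6)=352, T(7)=-312, T(8)=-80, T(9)=784, T(10)=-1408, T(11)=1248, T(12)=320; answer 320
Stage 4: B3 = 320; m = 16; cross terms: (-24*-10 - 39*-6)=474, (39*-3 - 37*-10)=253, (37*7 - 16*-3)=307, (16*34 - 19*7)=411, (19*-6 - -24*34)=702; twice the area = |2147| = 2147; area = 2147/2; boundary points = 1 + 1 + 1 + 3 + 1 = 7; strictly interior points = area - boundary/2 + 1 = 1071; answer 1071

1071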